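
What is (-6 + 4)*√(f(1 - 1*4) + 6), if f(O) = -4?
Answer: -2*√2 ≈ -2.8284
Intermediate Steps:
(-6 + 4)*√(f(1 - 1*4) + 6) = (-6 + 4)*√(-4 + 6) = -2*√2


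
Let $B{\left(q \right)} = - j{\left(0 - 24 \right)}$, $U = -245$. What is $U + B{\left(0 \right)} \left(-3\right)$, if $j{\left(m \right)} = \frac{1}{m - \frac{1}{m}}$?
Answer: $- \frac{140947}{575} \approx -245.13$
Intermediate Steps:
$B{\left(q \right)} = \frac{24}{575}$ ($B{\left(q \right)} = - \frac{0 - 24}{-1 + \left(0 - 24\right)^{2}} = - \frac{-24}{-1 + \left(-24\right)^{2}} = - \frac{-24}{-1 + 576} = - \frac{-24}{575} = \left(-1\right) \left(- \frac{24}{575}\right) = \frac{24}{575}$)
$U + B{\left(0 \right)} \left(-3\right) = -245 + \frac{24}{575} \left(-3\right) = -245 - \frac{72}{575} = - \frac{140947}{575}$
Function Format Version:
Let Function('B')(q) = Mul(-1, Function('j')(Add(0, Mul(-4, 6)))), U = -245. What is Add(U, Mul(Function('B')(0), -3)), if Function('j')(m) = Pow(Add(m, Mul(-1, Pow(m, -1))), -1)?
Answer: Rational(-140947, 575) ≈ -245.13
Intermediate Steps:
Function('B')(q) = Rational(24, 575) (Function('B')(q) = Mul(-1, Mul(Add(0, Mul(-4, 6)), Pow(Add(-1, Pow(Add(0, Mul(-4, 6)), 2)), -1))) = Mul(-1, Mul(Add(0, -24), Pow(Add(-1, Pow(Add(0, -24), 2)), -1))) = Mul(-1, Mul(-24, Pow(Add(-1, Pow(-24, 2)), -1))) = Mul(-1, Mul(-24, Pow(Add(-1, 576), -1))) = Mul(-1, Mul(-24, Pow(575, -1))) = Mul(-1, Mul(-24, Rational(1, 575))) = Mul(-1, Rational(-24, 575)) = Rational(24, 575))
Add(U, Mul(Function('B')(0), -3)) = Add(-245, Mul(Rational(24, 575), -3)) = Add(-245, Rational(-72, 575)) = Rational(-140947, 575)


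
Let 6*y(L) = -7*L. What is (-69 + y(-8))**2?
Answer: 32041/9 ≈ 3560.1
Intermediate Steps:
y(L) = -7*L/6 (y(L) = (-7*L)/6 = -7*L/6)
(-69 + y(-8))**2 = (-69 - 7/6*(-8))**2 = (-69 + 28/3)**2 = (-179/3)**2 = 32041/9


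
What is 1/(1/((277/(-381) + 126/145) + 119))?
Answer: 6581996/55245 ≈ 119.14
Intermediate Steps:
1/(1/((277/(-381) + 126/145) + 119)) = 1/(1/((277*(-1/381) + 126*(1/145)) + 119)) = 1/(1/((-277/381 + 126/145) + 119)) = 1/(1/(7841/55245 + 119)) = 1/(1/(6581996/55245)) = 1/(55245/6581996) = 6581996/55245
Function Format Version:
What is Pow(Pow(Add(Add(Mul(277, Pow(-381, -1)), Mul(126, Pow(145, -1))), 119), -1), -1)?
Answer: Rational(6581996, 55245) ≈ 119.14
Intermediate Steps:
Pow(Pow(Add(Add(Mul(277, Pow(-381, -1)), Mul(126, Pow(145, -1))), 119), -1), -1) = Pow(Pow(Add(Add(Mul(277, Rational(-1, 381)), Mul(126, Rational(1, 145))), 119), -1), -1) = Pow(Pow(Add(Add(Rational(-277, 381), Rational(126, 145)), 119), -1), -1) = Pow(Pow(Add(Rational(7841, 55245), 119), -1), -1) = Pow(Pow(Rational(6581996, 55245), -1), -1) = Pow(Rational(55245, 6581996), -1) = Rational(6581996, 55245)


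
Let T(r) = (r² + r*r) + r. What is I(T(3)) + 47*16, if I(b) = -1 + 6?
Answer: 757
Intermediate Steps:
T(r) = r + 2*r² (T(r) = (r² + r²) + r = 2*r² + r = r + 2*r²)
I(b) = 5
I(T(3)) + 47*16 = 5 + 47*16 = 5 + 752 = 757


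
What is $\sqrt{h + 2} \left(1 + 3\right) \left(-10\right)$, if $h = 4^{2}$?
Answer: $- 120 \sqrt{2} \approx -169.71$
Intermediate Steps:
$h = 16$
$\sqrt{h + 2} \left(1 + 3\right) \left(-10\right) = \sqrt{16 + 2} \left(1 + 3\right) \left(-10\right) = \sqrt{18} \cdot 4 \left(-10\right) = 3 \sqrt{2} \cdot 4 \left(-10\right) = 12 \sqrt{2} \left(-10\right) = - 120 \sqrt{2}$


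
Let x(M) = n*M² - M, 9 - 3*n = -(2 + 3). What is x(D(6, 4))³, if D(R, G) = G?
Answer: 9528128/27 ≈ 3.5289e+5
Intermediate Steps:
n = 14/3 (n = 3 - (-1)*(2 + 3)/3 = 3 - (-1)*5/3 = 3 - ⅓*(-5) = 3 + 5/3 = 14/3 ≈ 4.6667)
x(M) = -M + 14*M²/3 (x(M) = 14*M²/3 - M = -M + 14*M²/3)
x(D(6, 4))³ = ((⅓)*4*(-3 + 14*4))³ = ((⅓)*4*(-3 + 56))³ = ((⅓)*4*53)³ = (212/3)³ = 9528128/27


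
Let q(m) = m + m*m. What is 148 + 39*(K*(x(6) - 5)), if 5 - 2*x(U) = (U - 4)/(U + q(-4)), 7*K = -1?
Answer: 3407/21 ≈ 162.24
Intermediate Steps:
K = -⅐ (K = (⅐)*(-1) = -⅐ ≈ -0.14286)
q(m) = m + m²
x(U) = 5/2 - (-4 + U)/(2*(12 + U)) (x(U) = 5/2 - (U - 4)/(2*(U - 4*(1 - 4))) = 5/2 - (-4 + U)/(2*(U - 4*(-3))) = 5/2 - (-4 + U)/(2*(U + 12)) = 5/2 - (-4 + U)/(2*(12 + U)))
148 + 39*(K*(x(6) - 5)) = 148 + 39*(-(2*(16 + 6)/(12 + 6) - 5)/7) = 148 + 39*(-(2*22/18 - 5)/7) = 148 + 39*(-(2*(1/18)*22 - 5)/7) = 148 + 39*(-(22/9 - 5)/7) = 148 + 39*(-⅐*(-23/9)) = 148 + 39*(23/63) = 148 + 299/21 = 3407/21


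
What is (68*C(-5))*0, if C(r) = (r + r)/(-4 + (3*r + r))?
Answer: 0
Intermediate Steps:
C(r) = 2*r/(-4 + 4*r) (C(r) = (2*r)/(-4 + 4*r) = 2*r/(-4 + 4*r))
(68*C(-5))*0 = (68*((1/2)*(-5)/(-1 - 5)))*0 = (68*((1/2)*(-5)/(-6)))*0 = (68*((1/2)*(-5)*(-1/6)))*0 = (68*(5/12))*0 = (85/3)*0 = 0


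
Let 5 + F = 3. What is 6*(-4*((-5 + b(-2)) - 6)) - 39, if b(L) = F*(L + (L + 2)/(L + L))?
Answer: 129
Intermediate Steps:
F = -2 (F = -5 + 3 = -2)
b(L) = -2*L - (2 + L)/L (b(L) = -2*(L + (L + 2)/(L + L)) = -2*(L + (2 + L)/((2*L))) = -2*(L + (2 + L)*(1/(2*L))) = -2*(L + (2 + L)/(2*L)) = -2*L - (2 + L)/L)
6*(-4*((-5 + b(-2)) - 6)) - 39 = 6*(-4*((-5 + (-1 - 2*(-2) - 2/(-2))) - 6)) - 39 = 6*(-4*((-5 + (-1 + 4 - 2*(-1/2))) - 6)) - 39 = 6*(-4*((-5 + (-1 + 4 + 1)) - 6)) - 39 = 6*(-4*((-5 + 4) - 6)) - 39 = 6*(-4*(-1 - 6)) - 39 = 6*(-4*(-7)) - 39 = 6*28 - 39 = 168 - 39 = 129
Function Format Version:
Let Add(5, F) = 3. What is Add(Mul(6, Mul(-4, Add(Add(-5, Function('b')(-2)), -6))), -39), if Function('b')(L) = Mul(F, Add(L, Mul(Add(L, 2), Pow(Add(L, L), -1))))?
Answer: 129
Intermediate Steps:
F = -2 (F = Add(-5, 3) = -2)
Function('b')(L) = Add(Mul(-2, L), Mul(-1, Pow(L, -1), Add(2, L))) (Function('b')(L) = Mul(-2, Add(L, Mul(Add(L, 2), Pow(Add(L, L), -1)))) = Mul(-2, Add(L, Mul(Add(2, L), Pow(Mul(2, L), -1)))) = Mul(-2, Add(L, Mul(Add(2, L), Mul(Rational(1, 2), Pow(L, -1))))) = Mul(-2, Add(L, Mul(Rational(1, 2), Pow(L, -1), Add(2, L)))) = Add(Mul(-2, L), Mul(-1, Pow(L, -1), Add(2, L))))
Add(Mul(6, Mul(-4, Add(Add(-5, Function('b')(-2)), -6))), -39) = Add(Mul(6, Mul(-4, Add(Add(-5, Add(-1, Mul(-2, -2), Mul(-2, Pow(-2, -1)))), -6))), -39) = Add(Mul(6, Mul(-4, Add(Add(-5, Add(-1, 4, Mul(-2, Rational(-1, 2)))), -6))), -39) = Add(Mul(6, Mul(-4, Add(Add(-5, Add(-1, 4, 1)), -6))), -39) = Add(Mul(6, Mul(-4, Add(Add(-5, 4), -6))), -39) = Add(Mul(6, Mul(-4, Add(-1, -6))), -39) = Add(Mul(6, Mul(-4, -7)), -39) = Add(Mul(6, 28), -39) = Add(168, -39) = 129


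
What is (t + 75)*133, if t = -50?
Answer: 3325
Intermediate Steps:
(t + 75)*133 = (-50 + 75)*133 = 25*133 = 3325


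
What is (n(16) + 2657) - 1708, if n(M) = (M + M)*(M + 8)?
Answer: 1717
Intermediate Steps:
n(M) = 2*M*(8 + M) (n(M) = (2*M)*(8 + M) = 2*M*(8 + M))
(n(16) + 2657) - 1708 = (2*16*(8 + 16) + 2657) - 1708 = (2*16*24 + 2657) - 1708 = (768 + 2657) - 1708 = 3425 - 1708 = 1717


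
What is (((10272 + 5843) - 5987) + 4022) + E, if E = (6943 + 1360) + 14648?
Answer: 37101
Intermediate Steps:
E = 22951 (E = 8303 + 14648 = 22951)
(((10272 + 5843) - 5987) + 4022) + E = (((10272 + 5843) - 5987) + 4022) + 22951 = ((16115 - 5987) + 4022) + 22951 = (10128 + 4022) + 22951 = 14150 + 22951 = 37101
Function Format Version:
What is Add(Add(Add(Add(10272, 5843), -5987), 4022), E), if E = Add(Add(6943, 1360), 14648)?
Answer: 37101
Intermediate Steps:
E = 22951 (E = Add(8303, 14648) = 22951)
Add(Add(Add(Add(10272, 5843), -5987), 4022), E) = Add(Add(Add(Add(10272, 5843), -5987), 4022), 22951) = Add(Add(Add(16115, -5987), 4022), 22951) = Add(Add(10128, 4022), 22951) = Add(14150, 22951) = 37101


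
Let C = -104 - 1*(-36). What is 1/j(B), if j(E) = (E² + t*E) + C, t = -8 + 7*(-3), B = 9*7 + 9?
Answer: 1/3028 ≈ 0.00033025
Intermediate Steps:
C = -68 (C = -104 + 36 = -68)
B = 72 (B = 63 + 9 = 72)
t = -29 (t = -8 - 21 = -29)
j(E) = -68 + E² - 29*E (j(E) = (E² - 29*E) - 68 = -68 + E² - 29*E)
1/j(B) = 1/(-68 + 72² - 29*72) = 1/(-68 + 5184 - 2088) = 1/3028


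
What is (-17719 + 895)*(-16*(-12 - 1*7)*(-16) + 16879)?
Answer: -202140360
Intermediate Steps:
(-17719 + 895)*(-16*(-12 - 1*7)*(-16) + 16879) = -16824*(-16*(-12 - 7)*(-16) + 16879) = -16824*(-16*(-19)*(-16) + 16879) = -16824*(304*(-16) + 16879) = -16824*(-4864 + 16879) = -16824*12015 = -202140360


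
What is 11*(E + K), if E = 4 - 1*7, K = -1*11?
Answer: -154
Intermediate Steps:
K = -11
E = -3 (E = 4 - 7 = -3)
11*(E + K) = 11*(-3 - 11) = 11*(-14) = -154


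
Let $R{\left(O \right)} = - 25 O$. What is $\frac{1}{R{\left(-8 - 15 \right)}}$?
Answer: $\frac{1}{575} \approx 0.0017391$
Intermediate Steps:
$\frac{1}{R{\left(-8 - 15 \right)}} = \frac{1}{\left(-25\right) \left(-8 - 15\right)} = \frac{1}{\left(-25\right) \left(-23\right)} = \frac{1}{575}$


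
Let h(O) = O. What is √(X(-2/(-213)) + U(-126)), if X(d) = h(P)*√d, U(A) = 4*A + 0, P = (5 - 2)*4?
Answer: 2*√(-635166 + 71*√426)/71 ≈ 22.424*I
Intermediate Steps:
P = 12 (P = 3*4 = 12)
U(A) = 4*A
X(d) = 12*√d
√(X(-2/(-213)) + U(-126)) = √(12*√(-2/(-213)) + 4*(-126)) = √(12*√(-2*(-1/213)) - 504) = √(12*√(2/213) - 504) = √(12*(√426/213) - 504) = √(4*√426/71 - 504) = √(-504 + 4*√426/71)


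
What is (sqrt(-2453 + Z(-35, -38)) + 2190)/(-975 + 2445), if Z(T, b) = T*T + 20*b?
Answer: 73/49 + I*sqrt(497)/735 ≈ 1.4898 + 0.030331*I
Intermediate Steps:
Z(T, b) = T**2 + 20*b
(sqrt(-2453 + Z(-35, -38)) + 2190)/(-975 + 2445) = (sqrt(-2453 + ((-35)**2 + 20*(-38))) + 2190)/(-975 + 2445) = (sqrt(-2453 + (1225 - 760)) + 2190)/1470 = (sqrt(-2453 + 465) + 2190)*(1/1470) = (sqrt(-1988) + 2190)*(1/1470) = (2*I*sqrt(497) + 2190)*(1/1470) = (2190 + 2*I*sqrt(497))*(1/1470) = 73/49 + I*sqrt(497)/735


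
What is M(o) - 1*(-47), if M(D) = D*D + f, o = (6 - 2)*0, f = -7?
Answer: 40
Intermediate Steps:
o = 0 (o = 4*0 = 0)
M(D) = -7 + D² (M(D) = D*D - 7 = D² - 7 = -7 + D²)
M(o) - 1*(-47) = (-7 + 0²) - 1*(-47) = (-7 + 0) + 47 = -7 + 47 = 40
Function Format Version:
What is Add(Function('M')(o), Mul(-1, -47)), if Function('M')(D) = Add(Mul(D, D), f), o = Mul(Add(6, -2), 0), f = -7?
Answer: 40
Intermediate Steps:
o = 0 (o = Mul(4, 0) = 0)
Function('M')(D) = Add(-7, Pow(D, 2)) (Function('M')(D) = Add(Mul(D, D), -7) = Add(Pow(D, 2), -7) = Add(-7, Pow(D, 2)))
Add(Function('M')(o), Mul(-1, -47)) = Add(Add(-7, Pow(0, 2)), Mul(-1, -47)) = Add(Add(-7, 0), 47) = Add(-7, 47) = 40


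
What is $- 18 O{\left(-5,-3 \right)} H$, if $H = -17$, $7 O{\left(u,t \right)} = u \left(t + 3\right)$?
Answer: $0$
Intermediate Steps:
$O{\left(u,t \right)} = \frac{u \left(3 + t\right)}{7}$ ($O{\left(u,t \right)} = \frac{u \left(t + 3\right)}{7} = \frac{u \left(3 + t\right)}{7}$)
$- 18 O{\left(-5,-3 \right)} H = - 18 \cdot \frac{1}{7} \left(-5\right) \left(3 - 3\right) \left(-17\right) = - 18 \cdot \frac{1}{7} \left(-5\right) 0 \left(-17\right) = - 18 \cdot 0 \left(-17\right) = \left(-18\right) 0 = 0$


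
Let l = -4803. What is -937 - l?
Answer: 3866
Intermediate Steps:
-937 - l = -937 - 1*(-4803) = -937 + 4803 = 3866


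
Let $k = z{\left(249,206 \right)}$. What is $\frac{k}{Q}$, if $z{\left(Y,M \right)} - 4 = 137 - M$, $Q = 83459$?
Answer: $- \frac{65}{83459} \approx -0.00077883$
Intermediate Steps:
$z{\left(Y,M \right)} = 141 - M$ ($z{\left(Y,M \right)} = 4 - \left(-137 + M\right) = 141 - M$)
$k = -65$ ($k = 141 - 206 = -65$)
$\frac{k}{Q} = - \frac{65}{83459}$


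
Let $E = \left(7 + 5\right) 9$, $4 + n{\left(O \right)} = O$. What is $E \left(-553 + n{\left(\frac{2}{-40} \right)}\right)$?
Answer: $- \frac{300807}{5} \approx -60161.0$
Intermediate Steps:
$n{\left(O \right)} = -4 + O$
$E = 108$ ($E = 12 \cdot 9 = 108$)
$E \left(-553 + n{\left(\frac{2}{-40} \right)}\right) = 108 \left(-553 - \left(4 - \frac{2}{-40}\right)\right) = 108 \left(-553 + \left(-4 + 2 \left(- \frac{1}{40}\right)\right)\right) = 108 \left(-553 - \frac{81}{20}\right) = 108 \left(- \frac{11141}{20}\right) = - \frac{300807}{5}$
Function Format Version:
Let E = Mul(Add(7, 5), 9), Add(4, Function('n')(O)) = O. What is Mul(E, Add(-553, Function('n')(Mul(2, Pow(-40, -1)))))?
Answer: Rational(-300807, 5) ≈ -60161.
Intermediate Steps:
Function('n')(O) = Add(-4, O)
E = 108 (E = Mul(12, 9) = 108)
Mul(E, Add(-553, Function('n')(Mul(2, Pow(-40, -1))))) = Mul(108, Add(-553, Add(-4, Mul(2, Pow(-40, -1))))) = Mul(108, Add(-553, Add(-4, Mul(2, Rational(-1, 40))))) = Mul(108, Add(-553, Add(-4, Rational(-1, 20)))) = Mul(108, Add(-553, Rational(-81, 20))) = Mul(108, Rational(-11141, 20)) = Rational(-300807, 5)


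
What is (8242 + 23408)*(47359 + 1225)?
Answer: 1537683600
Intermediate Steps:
(8242 + 23408)*(47359 + 1225) = 31650*48584 = 1537683600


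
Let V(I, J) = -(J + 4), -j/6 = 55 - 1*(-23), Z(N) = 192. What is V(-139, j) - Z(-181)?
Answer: 272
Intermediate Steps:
j = -468 (j = -6*(55 - 1*(-23)) = -6*(55 + 23) = -6*78 = -468)
V(I, J) = -4 - J (V(I, J) = -(4 + J) = -4 - J)
V(-139, j) - Z(-181) = (-4 - 1*(-468)) - 1*192 = (-4 + 468) - 192 = 464 - 192 = 272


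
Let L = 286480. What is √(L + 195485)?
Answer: √481965 ≈ 694.24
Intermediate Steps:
√(L + 195485) = √(286480 + 195485) = √481965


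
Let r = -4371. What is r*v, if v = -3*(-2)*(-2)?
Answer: 52452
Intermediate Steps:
v = -12 (v = 6*(-2) = -12)
r*v = -4371*(-12) = 52452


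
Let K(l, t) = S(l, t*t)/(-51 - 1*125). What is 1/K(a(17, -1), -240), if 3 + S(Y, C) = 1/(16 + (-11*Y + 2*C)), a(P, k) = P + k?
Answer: 20247040/345119 ≈ 58.667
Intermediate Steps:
S(Y, C) = -3 + 1/(16 - 11*Y + 2*C) (S(Y, C) = -3 + 1/(16 + (-11*Y + 2*C)) = -3 + 1/(16 - 11*Y + 2*C))
K(l, t) = -(-47 - 6*t² + 33*l)/(176*(16 - 11*l + 2*t²)) (K(l, t) = ((-47 - 6*t*t + 33*l)/(16 - 11*l + 2*(t*t)))/(-51 - 1*125) = ((-47 - 6*t² + 33*l)/(16 - 11*l + 2*t²))/(-51 - 125) = ((-47 - 6*t² + 33*l)/(16 - 11*l + 2*t²))/(-176) = ((-47 - 6*t² + 33*l)/(16 - 11*l + 2*t²))*(-1/176) = -(-47 - 6*t² + 33*l)/(176*(16 - 11*l + 2*t²)))
1/K(a(17, -1), -240) = 1/((47 - 33*(17 - 1) + 6*(-240)²)/(176*(16 - 11*(17 - 1) + 2*(-240)²))) = 1/((47 - 33*16 + 6*57600)/(176*(16 - 11*16 + 2*57600))) = 1/((47 - 528 + 345600)/(176*(16 - 176 + 115200))) = 1/((1/176)*345119/115040) = 1/((1/176)*(1/115040)*345119) = 1/(345119/20247040) = 20247040/345119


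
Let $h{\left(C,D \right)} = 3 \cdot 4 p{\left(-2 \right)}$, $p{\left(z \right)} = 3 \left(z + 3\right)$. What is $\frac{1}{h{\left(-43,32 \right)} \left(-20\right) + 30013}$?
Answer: $\frac{1}{29293} \approx 3.4138 \cdot 10^{-5}$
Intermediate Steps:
$p{\left(z \right)} = 9 + 3 z$ ($p{\left(z \right)} = 3 \left(3 + z\right) = 9 + 3 z$)
$h{\left(C,D \right)} = 36$ ($h{\left(C,D \right)} = 3 \cdot 4 \left(9 + 3 \left(-2\right)\right) = 12 \left(9 - 6\right) = 12 \cdot 3 = 36$)
$\frac{1}{h{\left(-43,32 \right)} \left(-20\right) + 30013} = \frac{1}{36 \left(-20\right) + 30013} = \frac{1}{-720 + 30013} = \frac{1}{29293}$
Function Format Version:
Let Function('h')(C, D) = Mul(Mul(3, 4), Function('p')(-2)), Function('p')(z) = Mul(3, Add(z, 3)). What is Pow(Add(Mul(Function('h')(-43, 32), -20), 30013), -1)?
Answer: Rational(1, 29293) ≈ 3.4138e-5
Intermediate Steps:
Function('p')(z) = Add(9, Mul(3, z)) (Function('p')(z) = Mul(3, Add(3, z)) = Add(9, Mul(3, z)))
Function('h')(C, D) = 36 (Function('h')(C, D) = Mul(Mul(3, 4), Add(9, Mul(3, -2))) = Mul(12, Add(9, -6)) = Mul(12, 3) = 36)
Pow(Add(Mul(Function('h')(-43, 32), -20), 30013), -1) = Pow(Add(Mul(36, -20), 30013), -1) = Pow(Add(-720, 30013), -1) = Pow(29293, -1) = Rational(1, 29293)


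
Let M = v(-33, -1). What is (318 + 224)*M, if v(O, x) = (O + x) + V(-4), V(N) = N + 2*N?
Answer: -24932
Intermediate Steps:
V(N) = 3*N
v(O, x) = -12 + O + x (v(O, x) = (O + x) + 3*(-4) = (O + x) - 12 = -12 + O + x)
M = -46 (M = -12 - 33 - 1 = -46)
(318 + 224)*M = (318 + 224)*(-46) = 542*(-46) = -24932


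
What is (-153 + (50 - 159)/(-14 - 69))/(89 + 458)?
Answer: -12590/45401 ≈ -0.27731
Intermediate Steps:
(-153 + (50 - 159)/(-14 - 69))/(89 + 458) = (-153 - 109/(-83))/547 = (-153 - 109*(-1/83))*(1/547) = (-153 + 109/83)*(1/547) = -12590/83*1/547 = -12590/45401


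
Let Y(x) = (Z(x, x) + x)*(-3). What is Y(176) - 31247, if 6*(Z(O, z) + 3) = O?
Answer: -31854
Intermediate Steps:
Z(O, z) = -3 + O/6
Y(x) = 9 - 7*x/2 (Y(x) = ((-3 + x/6) + x)*(-3) = (-3 + 7*x/6)*(-3) = 9 - 7*x/2)
Y(176) - 31247 = (9 - 7/2*176) - 31247 = (9 - 616) - 31247 = -607 - 31247 = -31854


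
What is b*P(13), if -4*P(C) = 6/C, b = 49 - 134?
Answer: 255/26 ≈ 9.8077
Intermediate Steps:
b = -85
P(C) = -3/(2*C)
b*P(13) = -(-255)/(2*13) = -85*(-3/26) = 255/26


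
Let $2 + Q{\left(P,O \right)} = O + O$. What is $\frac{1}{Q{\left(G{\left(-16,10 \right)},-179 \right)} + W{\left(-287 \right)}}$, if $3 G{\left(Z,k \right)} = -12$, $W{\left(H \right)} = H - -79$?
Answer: $- \frac{1}{568} \approx -0.0017606$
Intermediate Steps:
$W{\left(H \right)} = 79 + H$ ($W{\left(H \right)} = H + 79 = 79 + H$)
$G{\left(Z,k \right)} = -4$ ($G{\left(Z,k \right)} = \frac{1}{3} \left(-12\right) = -4$)
$Q{\left(P,O \right)} = -2 + 2 O$ ($Q{\left(P,O \right)} = -2 + \left(O + O\right) = -2 + 2 O$)
$\frac{1}{Q{\left(G{\left(-16,10 \right)},-179 \right)} + W{\left(-287 \right)}} = \frac{1}{\left(-2 + 2 \left(-179\right)\right) + \left(79 - 287\right)} = \frac{1}{\left(-2 - 358\right) - 208} = \frac{1}{-360 - 208} = \frac{1}{-568} = - \frac{1}{568}$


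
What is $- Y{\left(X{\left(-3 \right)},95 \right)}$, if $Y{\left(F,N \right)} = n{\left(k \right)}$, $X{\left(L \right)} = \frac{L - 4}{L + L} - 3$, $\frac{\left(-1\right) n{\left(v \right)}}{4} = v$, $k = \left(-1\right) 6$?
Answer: $-24$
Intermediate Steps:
$k = -6$
$n{\left(v \right)} = - 4 v$
$X{\left(L \right)} = -3 + \frac{-4 + L}{2 L}$ ($X{\left(L \right)} = \frac{-4 + L}{2 L} - 3 = -3 + \frac{-4 + L}{2 L}$)
$Y{\left(F,N \right)} = 24$ ($Y{\left(F,N \right)} = \left(-4\right) \left(-6\right) = 24$)
$- Y{\left(X{\left(-3 \right)},95 \right)} = \left(-1\right) 24 = -24$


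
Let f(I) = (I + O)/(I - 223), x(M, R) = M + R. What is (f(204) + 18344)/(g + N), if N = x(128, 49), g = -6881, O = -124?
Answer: -43557/15922 ≈ -2.7356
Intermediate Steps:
f(I) = (-124 + I)/(-223 + I) (f(I) = (I - 124)/(I - 223) = (-124 + I)/(-223 + I))
N = 177 (N = 128 + 49 = 177)
(f(204) + 18344)/(g + N) = ((-124 + 204)/(-223 + 204) + 18344)/(-6881 + 177) = (80/(-19) + 18344)/(-6704) = (-1/19*80 + 18344)*(-1/6704) = (-80/19 + 18344)*(-1/6704) = (348456/19)*(-1/6704) = -43557/15922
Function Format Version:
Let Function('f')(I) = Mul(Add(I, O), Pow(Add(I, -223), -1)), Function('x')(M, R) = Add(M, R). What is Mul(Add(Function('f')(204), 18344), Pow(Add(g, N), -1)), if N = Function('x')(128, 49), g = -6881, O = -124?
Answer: Rational(-43557, 15922) ≈ -2.7356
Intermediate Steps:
Function('f')(I) = Mul(Pow(Add(-223, I), -1), Add(-124, I)) (Function('f')(I) = Mul(Add(I, -124), Pow(Add(I, -223), -1)) = Mul(Add(-124, I), Pow(Add(-223, I), -1)) = Mul(Pow(Add(-223, I), -1), Add(-124, I)))
N = 177 (N = Add(128, 49) = 177)
Mul(Add(Function('f')(204), 18344), Pow(Add(g, N), -1)) = Mul(Add(Mul(Pow(Add(-223, 204), -1), Add(-124, 204)), 18344), Pow(Add(-6881, 177), -1)) = Mul(Add(Mul(Pow(-19, -1), 80), 18344), Pow(-6704, -1)) = Mul(Add(Mul(Rational(-1, 19), 80), 18344), Rational(-1, 6704)) = Mul(Add(Rational(-80, 19), 18344), Rational(-1, 6704)) = Mul(Rational(348456, 19), Rational(-1, 6704)) = Rational(-43557, 15922)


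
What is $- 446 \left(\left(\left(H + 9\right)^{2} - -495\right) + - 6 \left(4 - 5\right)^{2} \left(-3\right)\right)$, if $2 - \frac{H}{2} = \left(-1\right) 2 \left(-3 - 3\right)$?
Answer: $-282764$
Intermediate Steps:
$H = -20$ ($H = 4 - 2 \left(-1\right) 2 \left(-3 - 3\right) = 4 - 2 \left(\left(-2\right) \left(-6\right)\right) = 4 - 24 = -20$)
$- 446 \left(\left(\left(H + 9\right)^{2} - -495\right) + - 6 \left(4 - 5\right)^{2} \left(-3\right)\right) = - 446 \left(\left(\left(-20 + 9\right)^{2} - -495\right) + - 6 \left(4 - 5\right)^{2} \left(-3\right)\right) = - 446 \left(\left(\left(-11\right)^{2} + 495\right) + - 6 \left(-1\right)^{2} \left(-3\right)\right) = - 446 \left(\left(121 + 495\right) + \left(-6\right) 1 \left(-3\right)\right) = - 446 \left(616 - -18\right) = - 446 \left(616 + 18\right) = \left(-446\right) 634 = -282764$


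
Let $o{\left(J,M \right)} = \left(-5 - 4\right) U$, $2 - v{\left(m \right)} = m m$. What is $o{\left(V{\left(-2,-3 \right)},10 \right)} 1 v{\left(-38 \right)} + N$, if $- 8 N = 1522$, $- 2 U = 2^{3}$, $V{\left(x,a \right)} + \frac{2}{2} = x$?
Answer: $- \frac{208409}{4} \approx -52102.0$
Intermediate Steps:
$v{\left(m \right)} = 2 - m^{2}$ ($v{\left(m \right)} = 2 - m m = 2 - m^{2}$)
$V{\left(x,a \right)} = -1 + x$
$U = -4$ ($U = - \frac{2^{3}}{2} = \left(- \frac{1}{2}\right) 8 = -4$)
$o{\left(J,M \right)} = 36$ ($o{\left(J,M \right)} = \left(-5 - 4\right) \left(-4\right) = \left(-9\right) \left(-4\right) = 36$)
$N = - \frac{761}{4}$ ($N = \left(- \frac{1}{8}\right) 1522 = - \frac{761}{4} \approx -190.25$)
$o{\left(V{\left(-2,-3 \right)},10 \right)} 1 v{\left(-38 \right)} + N = 36 \cdot 1 \left(2 - \left(-38\right)^{2}\right) - \frac{761}{4} = 36 \left(2 - 1444\right) - \frac{761}{4} = 36 \left(-1442\right) - \frac{761}{4} = -51912 - \frac{761}{4} = - \frac{208409}{4}$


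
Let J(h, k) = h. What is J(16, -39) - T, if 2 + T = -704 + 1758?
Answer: -1036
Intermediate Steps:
T = 1052 (T = -2 + (-704 + 1758) = -2 + 1054 = 1052)
J(16, -39) - T = 16 - 1*1052 = 16 - 1052 = -1036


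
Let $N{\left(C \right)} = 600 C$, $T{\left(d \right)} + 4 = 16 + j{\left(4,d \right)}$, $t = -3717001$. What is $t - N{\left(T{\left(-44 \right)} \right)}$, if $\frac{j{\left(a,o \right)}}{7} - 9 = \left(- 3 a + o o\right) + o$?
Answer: $-11658001$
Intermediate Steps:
$j{\left(a,o \right)} = 63 - 21 a + 7 o + 7 o^{2}$ ($j{\left(a,o \right)} = 63 + 7 \left(\left(- 3 a + o o\right) + o\right) = 63 + 7 \left(\left(- 3 a + o^{2}\right) + o\right) = 63 + 7 \left(\left(o^{2} - 3 a\right) + o\right) = 63 + 7 \left(o + o^{2} - 3 a\right) = 63 + \left(- 21 a + 7 o + 7 o^{2}\right) = 63 - 21 a + 7 o + 7 o^{2}$)
$T{\left(d \right)} = -9 + 7 d + 7 d^{2}$ ($T{\left(d \right)} = -4 + \left(16 + \left(63 - 84 + 7 d + 7 d^{2}\right)\right) = -4 + \left(16 + \left(-21 + 7 d + 7 d^{2}\right)\right) = -4 + \left(-5 + 7 d + 7 d^{2}\right) = -9 + 7 d + 7 d^{2}$)
$t - N{\left(T{\left(-44 \right)} \right)} = -3717001 - 600 \left(-9 + 7 \left(-44\right) + 7 \left(-44\right)^{2}\right) = -3717001 - 600 \left(-9 - 308 + 7 \cdot 1936\right) = -3717001 - 600 \left(-9 - 308 + 13552\right) = -3717001 - 600 \cdot 13235 = -3717001 - 7941000 = -11658001$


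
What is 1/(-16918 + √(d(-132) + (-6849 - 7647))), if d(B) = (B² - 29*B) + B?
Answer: -8459/143106050 - 3*√46/71553025 ≈ -5.9394e-5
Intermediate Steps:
d(B) = B² - 28*B
1/(-16918 + √(d(-132) + (-6849 - 7647))) = 1/(-16918 + √(-132*(-28 - 132) + (-6849 - 7647))) = 1/(-16918 + √(-132*(-160) - 14496)) = 1/(-16918 + √(21120 - 14496)) = 1/(-16918 + √6624) = 1/(-16918 + 12*√46)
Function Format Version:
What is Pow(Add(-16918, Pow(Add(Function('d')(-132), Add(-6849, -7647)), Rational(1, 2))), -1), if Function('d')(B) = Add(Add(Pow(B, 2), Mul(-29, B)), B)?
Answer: Add(Rational(-8459, 143106050), Mul(Rational(-3, 71553025), Pow(46, Rational(1, 2)))) ≈ -5.9394e-5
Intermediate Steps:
Function('d')(B) = Add(Pow(B, 2), Mul(-28, B))
Pow(Add(-16918, Pow(Add(Function('d')(-132), Add(-6849, -7647)), Rational(1, 2))), -1) = Pow(Add(-16918, Pow(Add(Mul(-132, Add(-28, -132)), Add(-6849, -7647)), Rational(1, 2))), -1) = Pow(Add(-16918, Pow(Add(Mul(-132, -160), -14496), Rational(1, 2))), -1) = Pow(Add(-16918, Pow(Add(21120, -14496), Rational(1, 2))), -1) = Pow(Add(-16918, Pow(6624, Rational(1, 2))), -1) = Pow(Add(-16918, Mul(12, Pow(46, Rational(1, 2)))), -1)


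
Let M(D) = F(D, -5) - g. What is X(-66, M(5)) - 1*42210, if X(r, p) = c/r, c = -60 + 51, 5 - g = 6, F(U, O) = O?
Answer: -928617/22 ≈ -42210.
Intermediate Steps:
g = -1 (g = 5 - 1*6 = 5 - 6 = -1)
c = -9
M(D) = -4 (M(D) = -5 - 1*(-1) = -5 + 1 = -4)
X(r, p) = -9/r
X(-66, M(5)) - 1*42210 = -9/(-66) - 1*42210 = -9*(-1/66) - 42210 = 3/22 - 42210 = -928617/22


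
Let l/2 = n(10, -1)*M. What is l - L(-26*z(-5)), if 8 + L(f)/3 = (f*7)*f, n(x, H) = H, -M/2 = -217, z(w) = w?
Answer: -355744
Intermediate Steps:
M = 434 (M = -2*(-217) = 434)
L(f) = -24 + 21*f² (L(f) = -24 + 3*((f*7)*f) = -24 + 3*((7*f)*f) = -24 + 3*(7*f²) = -24 + 21*f²)
l = -868 (l = 2*(-1*434) = 2*(-434) = -868)
l - L(-26*z(-5)) = -868 - (-24 + 21*(-26*(-5))²) = -868 - (-24 + 21*130²) = -868 - (-24 + 21*16900) = -868 - (-24 + 354900) = -868 - 1*354876 = -868 - 354876 = -355744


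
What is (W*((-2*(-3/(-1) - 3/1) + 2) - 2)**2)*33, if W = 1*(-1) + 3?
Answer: 0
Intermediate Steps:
W = 2 (W = -1 + 3 = 2)
(W*((-2*(-3/(-1) - 3/1) + 2) - 2)**2)*33 = (2*((-2*(-3/(-1) - 3/1) + 2) - 2)**2)*33 = (2*((-2*(-3*(-1) - 3*1) + 2) - 2)**2)*33 = (2*((-2*(3 - 3) + 2) - 2)**2)*33 = (2*((-2*0 + 2) - 2)**2)*33 = (2*((0 + 2) - 2)**2)*33 = (2*(2 - 2)**2)*33 = (2*0**2)*33 = (2*0)*33 = 0*33 = 0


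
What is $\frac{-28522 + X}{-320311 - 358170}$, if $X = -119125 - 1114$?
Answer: $\frac{148761}{678481} \approx 0.21926$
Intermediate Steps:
$X = -120239$
$\frac{-28522 + X}{-320311 - 358170} = \frac{-28522 - 120239}{-320311 - 358170} = - \frac{148761}{-678481} = \left(-148761\right) \left(- \frac{1}{678481}\right) = \frac{148761}{678481}$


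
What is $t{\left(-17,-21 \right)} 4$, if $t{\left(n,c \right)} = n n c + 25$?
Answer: $-24176$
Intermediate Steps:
$t{\left(n,c \right)} = 25 + c n^{2}$ ($t{\left(n,c \right)} = n^{2} c + 25 = c n^{2} + 25 = 25 + c n^{2}$)
$t{\left(-17,-21 \right)} 4 = \left(25 - 21 \left(-17\right)^{2}\right) 4 = \left(25 - 6069\right) 4 = \left(-6044\right) 4 = -24176$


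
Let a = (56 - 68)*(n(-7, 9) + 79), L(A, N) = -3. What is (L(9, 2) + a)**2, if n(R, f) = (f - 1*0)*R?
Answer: 38025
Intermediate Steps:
n(R, f) = R*f (n(R, f) = (f + 0)*R = f*R = R*f)
a = -192 (a = (56 - 68)*(-7*9 + 79) = -12*(-63 + 79) = -12*16 = -192)
(L(9, 2) + a)**2 = (-3 - 192)**2 = (-195)**2 = 38025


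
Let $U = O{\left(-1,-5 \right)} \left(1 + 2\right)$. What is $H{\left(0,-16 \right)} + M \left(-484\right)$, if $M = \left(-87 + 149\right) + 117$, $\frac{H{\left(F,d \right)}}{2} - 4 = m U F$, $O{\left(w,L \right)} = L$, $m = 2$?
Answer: $-86628$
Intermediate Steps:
$U = -15$ ($U = - 5 \left(1 + 2\right) = \left(-5\right) 3 = -15$)
$H{\left(F,d \right)} = 8 - 60 F$ ($H{\left(F,d \right)} = 8 + 2 \cdot 2 \left(-15\right) F = 8 + 2 \left(- 30 F\right) = 8 - 60 F$)
$M = 179$ ($M = 62 + 117 = 179$)
$H{\left(0,-16 \right)} + M \left(-484\right) = \left(8 - 0\right) + 179 \left(-484\right) = \left(8 + 0\right) - 86636 = 8 - 86636 = -86628$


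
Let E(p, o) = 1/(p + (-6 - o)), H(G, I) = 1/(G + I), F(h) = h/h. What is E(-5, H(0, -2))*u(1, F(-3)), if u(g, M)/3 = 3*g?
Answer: -6/7 ≈ -0.85714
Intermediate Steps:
F(h) = 1
u(g, M) = 9*g (u(g, M) = 3*(3*g) = 9*g)
E(p, o) = 1/(-6 + p - o)
E(-5, H(0, -2))*u(1, F(-3)) = (9*1)/(-6 - 5 - 1/(0 - 2)) = 9/(-6 - 5 - 1/(-2)) = 9/(-6 - 5 - 1*(-½)) = 9/(-6 - 5 + ½) = 9/(-21/2) = -2/21*9 = -6/7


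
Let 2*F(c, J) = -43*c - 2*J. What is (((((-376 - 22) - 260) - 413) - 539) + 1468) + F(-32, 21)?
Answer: 525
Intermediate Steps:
F(c, J) = -J - 43*c/2 (F(c, J) = (-43*c - 2*J)/2 = -J - 43*c/2)
(((((-376 - 22) - 260) - 413) - 539) + 1468) + F(-32, 21) = (((((-376 - 22) - 260) - 413) - 539) + 1468) + (-1*21 - 43/2*(-32)) = ((((-398 - 260) - 413) - 539) + 1468) + (-21 + 688) = (((-658 - 413) - 539) + 1468) + 667 = ((-1071 - 539) + 1468) + 667 = (-1610 + 1468) + 667 = -142 + 667 = 525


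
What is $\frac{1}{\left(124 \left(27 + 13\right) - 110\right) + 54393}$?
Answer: $\frac{1}{59243} \approx 1.688 \cdot 10^{-5}$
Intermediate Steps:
$\frac{1}{\left(124 \left(27 + 13\right) - 110\right) + 54393} = \frac{1}{\left(124 \cdot 40 - 110\right) + 54393} = \frac{1}{\left(4960 - 110\right) + 54393} = \frac{1}{4850 + 54393} = \frac{1}{59243}$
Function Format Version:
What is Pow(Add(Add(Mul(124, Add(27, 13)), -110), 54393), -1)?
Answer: Rational(1, 59243) ≈ 1.6880e-5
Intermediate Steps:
Pow(Add(Add(Mul(124, Add(27, 13)), -110), 54393), -1) = Pow(Add(Add(Mul(124, 40), -110), 54393), -1) = Pow(Add(Add(4960, -110), 54393), -1) = Pow(Add(4850, 54393), -1) = Pow(59243, -1) = Rational(1, 59243)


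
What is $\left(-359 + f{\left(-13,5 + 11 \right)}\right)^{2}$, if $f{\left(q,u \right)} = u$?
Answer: $117649$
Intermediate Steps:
$\left(-359 + f{\left(-13,5 + 11 \right)}\right)^{2} = \left(-359 + \left(5 + 11\right)\right)^{2} = \left(-359 + 16\right)^{2} = \left(-343\right)^{2} = 117649$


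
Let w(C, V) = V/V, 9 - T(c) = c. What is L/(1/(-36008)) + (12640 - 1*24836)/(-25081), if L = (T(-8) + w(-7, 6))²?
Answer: -292609781756/25081 ≈ -1.1667e+7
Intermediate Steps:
T(c) = 9 - c
w(C, V) = 1
L = 324 (L = ((9 - 1*(-8)) + 1)² = ((9 + 8) + 1)² = (17 + 1)² = 18² = 324)
L/(1/(-36008)) + (12640 - 1*24836)/(-25081) = 324/(1/(-36008)) + (12640 - 1*24836)/(-25081) = 324/(-1/36008) + (12640 - 24836)*(-1/25081) = 324*(-36008) - 12196*(-1/25081) = -11666592 + 12196/25081 = -292609781756/25081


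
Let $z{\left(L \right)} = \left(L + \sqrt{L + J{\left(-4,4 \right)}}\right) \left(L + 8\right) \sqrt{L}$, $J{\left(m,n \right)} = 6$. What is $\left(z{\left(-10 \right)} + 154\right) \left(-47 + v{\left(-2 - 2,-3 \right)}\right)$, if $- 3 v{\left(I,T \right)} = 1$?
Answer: $- \frac{21868}{3} - \frac{568 i \sqrt{10} \left(5 - i\right)}{3} \approx -7888.1 - 2993.6 i$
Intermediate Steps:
$v{\left(I,T \right)} = - \frac{1}{3}$ ($v{\left(I,T \right)} = \left(- \frac{1}{3}\right) 1 = - \frac{1}{3}$)
$z{\left(L \right)} = \sqrt{L} \left(8 + L\right) \left(L + \sqrt{6 + L}\right)$ ($z{\left(L \right)} = \left(L + \sqrt{L + 6}\right) \left(L + 8\right) \sqrt{L} = \left(L + \sqrt{6 + L}\right) \left(8 + L\right) \sqrt{L} = \left(8 + L\right) \left(L + \sqrt{6 + L}\right) \sqrt{L} = \sqrt{L} \left(8 + L\right) \left(L + \sqrt{6 + L}\right)$)
$\left(z{\left(-10 \right)} + 154\right) \left(-47 + v{\left(-2 - 2,-3 \right)}\right) = \left(\sqrt{-10} \left(\left(-10\right)^{2} + 8 \left(-10\right) + 8 \sqrt{6 - 10} - 10 \sqrt{6 - 10}\right) + 154\right) \left(-47 - \frac{1}{3}\right) = \left(i \sqrt{10} \left(100 - 80 + 8 \sqrt{-4} - 10 \sqrt{-4}\right) + 154\right) \left(- \frac{142}{3}\right) = \left(i \sqrt{10} \left(100 - 80 + 8 \cdot 2 i - 10 \cdot 2 i\right) + 154\right) \left(- \frac{142}{3}\right) = \left(i \sqrt{10} \left(100 - 80 + 16 i - 20 i\right) + 154\right) \left(- \frac{142}{3}\right) = \left(i \sqrt{10} \left(20 - 4 i\right) + 154\right) \left(- \frac{142}{3}\right) = \left(154 + i \sqrt{10} \left(20 - 4 i\right)\right) \left(- \frac{142}{3}\right) = - \frac{21868}{3} - \frac{142 i \sqrt{10} \left(20 - 4 i\right)}{3}$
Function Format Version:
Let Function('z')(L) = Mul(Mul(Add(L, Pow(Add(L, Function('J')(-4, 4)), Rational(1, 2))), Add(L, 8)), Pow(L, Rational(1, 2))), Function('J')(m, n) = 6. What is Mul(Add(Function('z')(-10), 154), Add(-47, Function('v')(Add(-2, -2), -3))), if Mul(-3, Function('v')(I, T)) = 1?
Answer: Add(Rational(-21868, 3), Mul(Rational(-568, 3), I, Pow(10, Rational(1, 2)), Add(5, Mul(-1, I)))) ≈ Add(-7888.1, Mul(-2993.6, I))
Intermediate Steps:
Function('v')(I, T) = Rational(-1, 3) (Function('v')(I, T) = Mul(Rational(-1, 3), 1) = Rational(-1, 3))
Function('z')(L) = Mul(Pow(L, Rational(1, 2)), Add(8, L), Add(L, Pow(Add(6, L), Rational(1, 2)))) (Function('z')(L) = Mul(Mul(Add(L, Pow(Add(L, 6), Rational(1, 2))), Add(L, 8)), Pow(L, Rational(1, 2))) = Mul(Mul(Add(L, Pow(Add(6, L), Rational(1, 2))), Add(8, L)), Pow(L, Rational(1, 2))) = Mul(Mul(Add(8, L), Add(L, Pow(Add(6, L), Rational(1, 2)))), Pow(L, Rational(1, 2))) = Mul(Pow(L, Rational(1, 2)), Add(8, L), Add(L, Pow(Add(6, L), Rational(1, 2)))))
Mul(Add(Function('z')(-10), 154), Add(-47, Function('v')(Add(-2, -2), -3))) = Mul(Add(Mul(Pow(-10, Rational(1, 2)), Add(Pow(-10, 2), Mul(8, -10), Mul(8, Pow(Add(6, -10), Rational(1, 2))), Mul(-10, Pow(Add(6, -10), Rational(1, 2))))), 154), Add(-47, Rational(-1, 3))) = Mul(Add(Mul(Mul(I, Pow(10, Rational(1, 2))), Add(100, -80, Mul(8, Pow(-4, Rational(1, 2))), Mul(-10, Pow(-4, Rational(1, 2))))), 154), Rational(-142, 3)) = Mul(Add(Mul(Mul(I, Pow(10, Rational(1, 2))), Add(100, -80, Mul(8, Mul(2, I)), Mul(-10, Mul(2, I)))), 154), Rational(-142, 3)) = Mul(Add(Mul(Mul(I, Pow(10, Rational(1, 2))), Add(100, -80, Mul(16, I), Mul(-20, I))), 154), Rational(-142, 3)) = Mul(Add(Mul(Mul(I, Pow(10, Rational(1, 2))), Add(20, Mul(-4, I))), 154), Rational(-142, 3)) = Mul(Add(Mul(I, Pow(10, Rational(1, 2)), Add(20, Mul(-4, I))), 154), Rational(-142, 3)) = Mul(Add(154, Mul(I, Pow(10, Rational(1, 2)), Add(20, Mul(-4, I)))), Rational(-142, 3)) = Add(Rational(-21868, 3), Mul(Rational(-142, 3), I, Pow(10, Rational(1, 2)), Add(20, Mul(-4, I))))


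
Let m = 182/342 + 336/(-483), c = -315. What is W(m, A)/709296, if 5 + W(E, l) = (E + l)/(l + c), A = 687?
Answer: -1153513/259438488624 ≈ -4.4462e-6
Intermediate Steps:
m = -643/3933 (m = 182*(1/342) + 336*(-1/483) = 91/171 - 16/23 = -643/3933 ≈ -0.16349)
W(E, l) = -5 + (E + l)/(-315 + l) (W(E, l) = -5 + (E + l)/(l - 315) = -5 + (E + l)/(-315 + l))
W(m, A)/709296 = ((1575 - 643/3933 - 4*687)/(-315 + 687))/709296 = ((1575 - 643/3933 - 2748)/372)*(1/709296) = ((1/372)*(-4614052/3933))*(1/709296) = -1153513/365769*1/709296 = -1153513/259438488624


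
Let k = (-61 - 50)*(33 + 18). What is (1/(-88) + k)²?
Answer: 248172352561/7744 ≈ 3.2047e+7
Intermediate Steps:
k = -5661 (k = -111*51 = -5661)
(1/(-88) + k)² = (1/(-88) - 5661)² = (-1/88 - 5661)² = (-498169/88)² = 248172352561/7744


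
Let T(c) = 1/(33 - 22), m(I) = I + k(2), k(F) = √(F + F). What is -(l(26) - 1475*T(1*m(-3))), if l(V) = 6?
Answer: 1409/11 ≈ 128.09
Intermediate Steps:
k(F) = √2*√F (k(F) = √(2*F) = √2*√F)
m(I) = 2 + I (m(I) = I + √2*√2 = I + 2 = 2 + I)
T(c) = 1/11
-(l(26) - 1475*T(1*m(-3))) = -(6 - 1475*1/11) = -(6 - 1475/11) = -1*(-1409/11) = 1409/11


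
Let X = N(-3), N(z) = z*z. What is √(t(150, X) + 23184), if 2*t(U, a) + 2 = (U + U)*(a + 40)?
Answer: √30533 ≈ 174.74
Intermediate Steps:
N(z) = z²
X = 9 (X = (-3)² = 9)
t(U, a) = -1 + U*(40 + a) (t(U, a) = -1 + ((U + U)*(a + 40))/2 = -1 + ((2*U)*(40 + a))/2 = -1 + (2*U*(40 + a))/2 = -1 + U*(40 + a))
√(t(150, X) + 23184) = √((-1 + 40*150 + 150*9) + 23184) = √((-1 + 6000 + 1350) + 23184) = √(7349 + 23184) = √30533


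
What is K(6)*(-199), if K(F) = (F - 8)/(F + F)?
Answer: 199/6 ≈ 33.167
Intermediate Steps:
K(F) = (-8 + F)/(2*F) (K(F) = (-8 + F)/((2*F)) = (-8 + F)*(1/(2*F)) = (-8 + F)/(2*F))
K(6)*(-199) = ((½)*(-8 + 6)/6)*(-199) = ((½)*(⅙)*(-2))*(-199) = -⅙*(-199) = 199/6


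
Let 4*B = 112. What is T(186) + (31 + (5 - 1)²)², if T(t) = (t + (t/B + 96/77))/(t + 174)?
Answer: 40832273/18480 ≈ 2209.5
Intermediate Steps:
B = 28 (B = (¼)*112 = 28)
T(t) = (96/77 + 29*t/28)/(174 + t) (T(t) = (t + (t/28 + 96/77))/(t + 174) = (t + (t*(1/28) + 96*(1/77)))/(174 + t) = (t + (t/28 + 96/77))/(174 + t) = (t + (96/77 + t/28))/(174 + t) = (96/77 + 29*t/28)/(174 + t))
T(186) + (31 + (5 - 1)²)² = (384 + 319*186)/(308*(174 + 186)) + (31 + (5 - 1)²)² = (1/308)*(384 + 59334)/360 + (31 + 4²)² = (1/308)*(1/360)*59718 + (31 + 16)² = 9953/18480 + 47² = 9953/18480 + 2209 = 40832273/18480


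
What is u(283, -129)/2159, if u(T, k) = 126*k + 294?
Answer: -15960/2159 ≈ -7.3923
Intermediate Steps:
u(T, k) = 294 + 126*k
u(283, -129)/2159 = (294 + 126*(-129))/2159 = (294 - 16254)*(1/2159) = -15960*1/2159 = -15960/2159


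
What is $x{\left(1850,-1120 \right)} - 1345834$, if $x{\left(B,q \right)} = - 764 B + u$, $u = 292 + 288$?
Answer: $-2758654$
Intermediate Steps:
$u = 580$
$x{\left(B,q \right)} = 580 - 764 B$ ($x{\left(B,q \right)} = - 764 B + 580 = 580 - 764 B$)
$x{\left(1850,-1120 \right)} - 1345834 = \left(580 - 1413400\right) - 1345834 = -1412820 - 1345834 = -2758654$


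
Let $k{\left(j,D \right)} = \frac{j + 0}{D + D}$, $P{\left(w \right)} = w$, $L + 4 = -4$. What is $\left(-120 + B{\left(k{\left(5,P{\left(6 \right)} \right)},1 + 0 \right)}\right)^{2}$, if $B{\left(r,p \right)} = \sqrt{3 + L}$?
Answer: $\left(120 - i \sqrt{5}\right)^{2} \approx 14395.0 - 536.66 i$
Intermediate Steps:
$L = -8$ ($L = -4 - 4 = -8$)
$k{\left(j,D \right)} = \frac{j}{2 D}$
$B{\left(r,p \right)} = i \sqrt{5}$ ($B{\left(r,p \right)} = \sqrt{3 - 8} = \sqrt{-5} = i \sqrt{5}$)
$\left(-120 + B{\left(k{\left(5,P{\left(6 \right)} \right)},1 + 0 \right)}\right)^{2} = \left(-120 + i \sqrt{5}\right)^{2}$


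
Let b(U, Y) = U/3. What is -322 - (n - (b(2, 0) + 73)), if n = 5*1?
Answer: -760/3 ≈ -253.33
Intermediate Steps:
b(U, Y) = U/3 (b(U, Y) = U*(1/3) = U/3)
n = 5
-322 - (n - (b(2, 0) + 73)) = -322 - (5 - ((1/3)*2 + 73)) = -322 - (5 - (2/3 + 73)) = -322 - (5 - 1*221/3) = -322 - (5 - 221/3) = -322 - 1*(-206/3) = -322 + 206/3 = -760/3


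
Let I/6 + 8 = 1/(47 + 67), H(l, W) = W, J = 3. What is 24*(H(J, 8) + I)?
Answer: -18216/19 ≈ -958.74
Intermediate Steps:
I = -911/19 (I = -48 + 6/(47 + 67) = -48 + 6/114 = -48 + 6*(1/114) = -48 + 1/19 = -911/19 ≈ -47.947)
24*(H(J, 8) + I) = 24*(8 - 911/19) = 24*(-759/19) = -18216/19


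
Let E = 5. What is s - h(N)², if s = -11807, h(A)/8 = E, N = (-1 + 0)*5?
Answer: -13407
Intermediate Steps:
N = -5 (N = -1*5 = -5)
h(A) = 40 (h(A) = 8*5 = 40)
s - h(N)² = -11807 - 1*40² = -11807 - 1*1600 = -11807 - 1600 = -13407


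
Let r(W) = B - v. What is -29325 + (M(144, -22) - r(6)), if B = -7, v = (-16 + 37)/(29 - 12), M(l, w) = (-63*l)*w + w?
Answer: 2894169/17 ≈ 1.7025e+5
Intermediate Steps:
M(l, w) = w - 63*l*w (M(l, w) = -63*l*w + w = w - 63*l*w)
v = 21/17 ≈ 1.2353
r(W) = -140/17 (r(W) = -7 - 1*21/17 = -7 - 21/17 = -140/17)
-29325 + (M(144, -22) - r(6)) = -29325 + (-22*(1 - 63*144) - 1*(-140/17)) = -29325 + (-22*(1 - 9072) + 140/17) = -29325 + (-22*(-9071) + 140/17) = -29325 + (199562 + 140/17) = -29325 + 3392694/17 = 2894169/17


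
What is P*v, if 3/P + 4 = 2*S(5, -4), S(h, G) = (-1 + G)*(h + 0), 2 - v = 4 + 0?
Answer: ⅑ ≈ 0.11111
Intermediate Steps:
v = -2 (v = 2 - (4 + 0) = 2 - 1*4 = 2 - 4 = -2)
S(h, G) = h*(-1 + G) (S(h, G) = (-1 + G)*h = h*(-1 + G))
P = -1/18 (P = 3/(-4 + 2*(5*(-1 - 4))) = 3/(-4 + 2*(5*(-5))) = 3/(-4 + 2*(-25)) = 3/(-4 - 50) = 3/(-54) = 3*(-1/54) = -1/18 ≈ -0.055556)
P*v = -1/18*(-2) = ⅑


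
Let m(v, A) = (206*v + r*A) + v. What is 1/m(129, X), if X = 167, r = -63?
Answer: 1/16182 ≈ 6.1797e-5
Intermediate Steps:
m(v, A) = -63*A + 207*v (m(v, A) = (206*v - 63*A) + v = (-63*A + 206*v) + v = -63*A + 207*v)
1/m(129, X) = 1/(-63*167 + 207*129) = 1/(-10521 + 26703) = 1/16182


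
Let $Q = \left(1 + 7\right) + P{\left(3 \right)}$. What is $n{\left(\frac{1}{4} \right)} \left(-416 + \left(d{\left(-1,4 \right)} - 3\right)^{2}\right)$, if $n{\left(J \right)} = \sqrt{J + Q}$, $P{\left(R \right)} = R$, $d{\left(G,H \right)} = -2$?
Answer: $- \frac{1173 \sqrt{5}}{2} \approx -1311.5$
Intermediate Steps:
$Q = 11$ ($Q = \left(1 + 7\right) + 3 = 8 + 3 = 11$)
$n{\left(J \right)} = \sqrt{11 + J}$ ($n{\left(J \right)} = \sqrt{J + 11} = \sqrt{11 + J}$)
$n{\left(\frac{1}{4} \right)} \left(-416 + \left(d{\left(-1,4 \right)} - 3\right)^{2}\right) = \sqrt{11 + \frac{1}{4}} \left(-416 + \left(-2 - 3\right)^{2}\right) = \sqrt{11 + \frac{1}{4}} \left(-416 + \left(-5\right)^{2}\right) = \sqrt{\frac{45}{4}} \left(-416 + 25\right) = \frac{3 \sqrt{5}}{2} \left(-391\right) = - \frac{1173 \sqrt{5}}{2}$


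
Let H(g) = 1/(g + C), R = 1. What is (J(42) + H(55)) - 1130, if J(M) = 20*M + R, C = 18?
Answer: -21096/73 ≈ -288.99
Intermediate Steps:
H(g) = 1/(18 + g) (H(g) = 1/(g + 18) = 1/(18 + g))
J(M) = 1 + 20*M (J(M) = 20*M + 1 = 1 + 20*M)
(J(42) + H(55)) - 1130 = ((1 + 20*42) + 1/(18 + 55)) - 1130 = ((1 + 840) + 1/73) - 1130 = (841 + 1/73) - 1130 = 61394/73 - 1130 = -21096/73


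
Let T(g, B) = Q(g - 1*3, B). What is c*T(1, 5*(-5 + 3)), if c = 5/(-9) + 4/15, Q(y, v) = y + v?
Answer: 52/15 ≈ 3.4667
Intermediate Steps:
Q(y, v) = v + y
T(g, B) = -3 + B + g (T(g, B) = B + (g - 1*3) = B + (g - 3) = B + (-3 + g) = -3 + B + g)
c = -13/45 (c = 5*(-⅑) + 4*(1/15) = -5/9 + 4/15 = -13/45 ≈ -0.28889)
c*T(1, 5*(-5 + 3)) = -13*(-3 + 5*(-5 + 3) + 1)/45 = -13*(-3 + 5*(-2) + 1)/45 = -13*(-3 - 10 + 1)/45 = -13/45*(-12) = 52/15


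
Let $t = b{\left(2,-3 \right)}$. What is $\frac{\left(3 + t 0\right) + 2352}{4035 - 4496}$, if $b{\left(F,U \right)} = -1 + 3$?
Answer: $- \frac{2355}{461} \approx -5.1085$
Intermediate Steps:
$b{\left(F,U \right)} = 2$
$t = 2$
$\frac{\left(3 + t 0\right) + 2352}{4035 - 4496} = \frac{\left(3 + 2 \cdot 0\right) + 2352}{4035 - 4496} = \frac{\left(3 + 0\right) + 2352}{-461} = \left(3 + 2352\right) \left(- \frac{1}{461}\right) = 2355 \left(- \frac{1}{461}\right) = - \frac{2355}{461}$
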